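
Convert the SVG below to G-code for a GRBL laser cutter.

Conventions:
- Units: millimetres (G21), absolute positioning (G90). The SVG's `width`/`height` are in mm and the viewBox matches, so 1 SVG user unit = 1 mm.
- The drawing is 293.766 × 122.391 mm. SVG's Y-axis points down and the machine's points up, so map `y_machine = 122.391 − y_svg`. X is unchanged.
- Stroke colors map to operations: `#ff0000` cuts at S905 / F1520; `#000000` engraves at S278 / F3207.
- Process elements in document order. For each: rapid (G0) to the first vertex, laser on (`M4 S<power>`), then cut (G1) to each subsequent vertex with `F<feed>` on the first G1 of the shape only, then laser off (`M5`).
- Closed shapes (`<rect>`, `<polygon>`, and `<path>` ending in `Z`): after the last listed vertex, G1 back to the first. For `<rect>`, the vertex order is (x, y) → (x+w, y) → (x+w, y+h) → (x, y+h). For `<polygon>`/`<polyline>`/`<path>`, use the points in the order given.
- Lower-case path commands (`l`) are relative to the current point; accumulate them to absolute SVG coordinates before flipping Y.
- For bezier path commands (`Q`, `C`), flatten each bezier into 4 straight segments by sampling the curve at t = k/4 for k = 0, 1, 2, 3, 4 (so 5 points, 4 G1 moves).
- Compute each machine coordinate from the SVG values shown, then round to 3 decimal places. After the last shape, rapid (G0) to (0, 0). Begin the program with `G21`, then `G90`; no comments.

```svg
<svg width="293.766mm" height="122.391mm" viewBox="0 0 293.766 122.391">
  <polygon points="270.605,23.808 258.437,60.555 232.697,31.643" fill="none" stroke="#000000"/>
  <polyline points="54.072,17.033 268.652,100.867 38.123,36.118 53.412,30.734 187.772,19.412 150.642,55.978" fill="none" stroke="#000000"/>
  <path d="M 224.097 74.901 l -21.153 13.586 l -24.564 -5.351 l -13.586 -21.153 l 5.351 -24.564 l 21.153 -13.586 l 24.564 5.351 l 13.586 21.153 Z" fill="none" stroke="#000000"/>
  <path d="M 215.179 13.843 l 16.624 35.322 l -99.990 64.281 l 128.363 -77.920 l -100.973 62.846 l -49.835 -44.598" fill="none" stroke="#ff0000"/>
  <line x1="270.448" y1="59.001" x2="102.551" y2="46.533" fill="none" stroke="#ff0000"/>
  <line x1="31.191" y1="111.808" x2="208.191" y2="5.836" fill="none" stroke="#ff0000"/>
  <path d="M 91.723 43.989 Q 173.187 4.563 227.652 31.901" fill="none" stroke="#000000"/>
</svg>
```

viewBox `0 0 293.766 122.391` with mm width/height → 1 unit = 1 mm. Flip: y_m = 122.391 − y_svg.

**Shape 1** — `<polygon>` regular polygon, stroke `#000000` → engrave (S278, F3207). Machine vertices: (270.605,98.583) → (258.437,61.836) → (232.697,90.748) → (270.605,98.583). Closed: final G1 returns to the first vertex.

**Shape 2** — `<polyline>` open polyline, stroke `#000000` → engrave (S278, F3207). Machine vertices: (54.072,105.358) → (268.652,21.524) → (38.123,86.273) → (53.412,91.657) → (187.772,102.979) → (150.642,66.413). Open path.

**Shape 3** — `<path>` regular polygon, stroke `#000000` → engrave (S278, F3207). Machine vertices: (224.097,47.490) → (202.944,33.904) → (178.380,39.255) → (164.794,60.408) → (170.145,84.972) → (191.298,98.558) → (215.862,93.207) → (229.448,72.054) → (224.097,47.490). Closed: final G1 returns to the first vertex.

**Shape 4** — `<path>` open polyline, stroke `#ff0000` → cut (S905, F1520). Machine vertices: (215.179,108.548) → (231.803,73.226) → (131.813,8.945) → (260.176,86.865) → (159.203,24.019) → (109.368,68.617). Open path.

**Shape 5** — `<line>` line segment, stroke `#ff0000` → cut (S905, F1520). Machine vertices: (270.448,63.390) → (102.551,75.858). Open path.

**Shape 6** — `<line>` line segment, stroke `#ff0000` → cut (S905, F1520). Machine vertices: (31.191,10.583) → (208.191,116.555). Open path.

**Shape 7** — `<path>` quadratic bezier, stroke `#000000` → engrave (S278, F3207). Control points (SVG): P0=(91.723,43.989), P1=(173.187,4.563), P2=(227.652,31.901); sampled at t=k/4. Machine vertices: (91.723,78.402) → (130.768,93.942) → (166.437,101.137) → (198.732,99.986) → (227.652,90.490). Open path.

G21
G90
G0 X270.605 Y98.583
M4 S278
G1 X258.437 Y61.836 F3207
G1 X232.697 Y90.748
G1 X270.605 Y98.583
M5
G0 X54.072 Y105.358
M4 S278
G1 X268.652 Y21.524 F3207
G1 X38.123 Y86.273
G1 X53.412 Y91.657
G1 X187.772 Y102.979
G1 X150.642 Y66.413
M5
G0 X224.097 Y47.490
M4 S278
G1 X202.944 Y33.904 F3207
G1 X178.380 Y39.255
G1 X164.794 Y60.408
G1 X170.145 Y84.972
G1 X191.298 Y98.558
G1 X215.862 Y93.207
G1 X229.448 Y72.054
G1 X224.097 Y47.490
M5
G0 X215.179 Y108.548
M4 S905
G1 X231.803 Y73.226 F1520
G1 X131.813 Y8.945
G1 X260.176 Y86.865
G1 X159.203 Y24.019
G1 X109.368 Y68.617
M5
G0 X270.448 Y63.390
M4 S905
G1 X102.551 Y75.858 F1520
M5
G0 X31.191 Y10.583
M4 S905
G1 X208.191 Y116.555 F1520
M5
G0 X91.723 Y78.402
M4 S278
G1 X130.768 Y93.942 F3207
G1 X166.437 Y101.137
G1 X198.732 Y99.986
G1 X227.652 Y90.490
M5
G0 X0.000 Y0.000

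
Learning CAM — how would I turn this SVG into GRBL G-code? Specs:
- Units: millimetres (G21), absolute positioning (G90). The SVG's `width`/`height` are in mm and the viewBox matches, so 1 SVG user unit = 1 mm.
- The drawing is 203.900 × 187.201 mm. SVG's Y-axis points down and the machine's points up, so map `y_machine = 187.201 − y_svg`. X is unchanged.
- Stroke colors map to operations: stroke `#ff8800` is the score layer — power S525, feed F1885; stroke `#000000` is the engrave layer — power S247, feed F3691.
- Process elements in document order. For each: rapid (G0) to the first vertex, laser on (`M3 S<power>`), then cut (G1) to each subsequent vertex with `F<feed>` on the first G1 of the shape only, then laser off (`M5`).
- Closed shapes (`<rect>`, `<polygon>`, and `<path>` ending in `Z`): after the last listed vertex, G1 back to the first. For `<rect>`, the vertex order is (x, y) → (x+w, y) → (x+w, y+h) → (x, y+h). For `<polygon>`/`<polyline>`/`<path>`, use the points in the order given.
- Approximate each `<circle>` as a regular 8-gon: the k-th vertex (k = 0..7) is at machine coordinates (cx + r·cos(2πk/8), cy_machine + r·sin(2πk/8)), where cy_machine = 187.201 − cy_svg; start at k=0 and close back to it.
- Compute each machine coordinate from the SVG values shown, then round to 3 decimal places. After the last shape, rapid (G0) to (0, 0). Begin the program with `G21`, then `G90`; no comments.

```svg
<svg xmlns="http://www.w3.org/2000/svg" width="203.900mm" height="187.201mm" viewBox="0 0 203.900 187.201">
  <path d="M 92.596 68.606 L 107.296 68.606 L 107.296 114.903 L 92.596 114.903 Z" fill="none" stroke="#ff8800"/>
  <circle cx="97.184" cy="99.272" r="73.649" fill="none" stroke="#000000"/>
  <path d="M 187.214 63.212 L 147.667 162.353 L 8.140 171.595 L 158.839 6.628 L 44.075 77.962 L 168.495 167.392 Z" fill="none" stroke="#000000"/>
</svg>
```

G21
G90
G0 X92.596 Y118.595
M3 S525
G1 X107.296 Y118.595 F1885
G1 X107.296 Y72.298
G1 X92.596 Y72.298
G1 X92.596 Y118.595
M5
G0 X170.833 Y87.929
M3 S247
G1 X149.262 Y140.007 F3691
G1 X97.184 Y161.578
G1 X45.106 Y140.007
G1 X23.535 Y87.929
G1 X45.106 Y35.851
G1 X97.184 Y14.280
G1 X149.262 Y35.851
G1 X170.833 Y87.929
M5
G0 X187.214 Y123.989
M3 S247
G1 X147.667 Y24.848 F3691
G1 X8.140 Y15.606
G1 X158.839 Y180.573
G1 X44.075 Y109.239
G1 X168.495 Y19.809
G1 X187.214 Y123.989
M5
G0 X0.000 Y0.000

1 u = 1 mm; y_m = 187.201 − y.

[1] `<path>` rectangle, #ff8800→score S525 F1885: (92.596,118.595) → (107.296,118.595) → (107.296,72.298) → (92.596,72.298) → (92.596,118.595) (closed)

[2] `<circle>` circle, #000000→engrave S247 F3691: (170.833,87.929) → (149.262,140.007) → (97.184,161.578) → (45.106,140.007) → (23.535,87.929) → (45.106,35.851) → (97.184,14.280) → (149.262,35.851) → (170.833,87.929) (closed)

[3] `<path>` closed polygon, #000000→engrave S247 F3691: (187.214,123.989) → (147.667,24.848) → (8.140,15.606) → (158.839,180.573) → (44.075,109.239) → (168.495,19.809) → (187.214,123.989) (closed)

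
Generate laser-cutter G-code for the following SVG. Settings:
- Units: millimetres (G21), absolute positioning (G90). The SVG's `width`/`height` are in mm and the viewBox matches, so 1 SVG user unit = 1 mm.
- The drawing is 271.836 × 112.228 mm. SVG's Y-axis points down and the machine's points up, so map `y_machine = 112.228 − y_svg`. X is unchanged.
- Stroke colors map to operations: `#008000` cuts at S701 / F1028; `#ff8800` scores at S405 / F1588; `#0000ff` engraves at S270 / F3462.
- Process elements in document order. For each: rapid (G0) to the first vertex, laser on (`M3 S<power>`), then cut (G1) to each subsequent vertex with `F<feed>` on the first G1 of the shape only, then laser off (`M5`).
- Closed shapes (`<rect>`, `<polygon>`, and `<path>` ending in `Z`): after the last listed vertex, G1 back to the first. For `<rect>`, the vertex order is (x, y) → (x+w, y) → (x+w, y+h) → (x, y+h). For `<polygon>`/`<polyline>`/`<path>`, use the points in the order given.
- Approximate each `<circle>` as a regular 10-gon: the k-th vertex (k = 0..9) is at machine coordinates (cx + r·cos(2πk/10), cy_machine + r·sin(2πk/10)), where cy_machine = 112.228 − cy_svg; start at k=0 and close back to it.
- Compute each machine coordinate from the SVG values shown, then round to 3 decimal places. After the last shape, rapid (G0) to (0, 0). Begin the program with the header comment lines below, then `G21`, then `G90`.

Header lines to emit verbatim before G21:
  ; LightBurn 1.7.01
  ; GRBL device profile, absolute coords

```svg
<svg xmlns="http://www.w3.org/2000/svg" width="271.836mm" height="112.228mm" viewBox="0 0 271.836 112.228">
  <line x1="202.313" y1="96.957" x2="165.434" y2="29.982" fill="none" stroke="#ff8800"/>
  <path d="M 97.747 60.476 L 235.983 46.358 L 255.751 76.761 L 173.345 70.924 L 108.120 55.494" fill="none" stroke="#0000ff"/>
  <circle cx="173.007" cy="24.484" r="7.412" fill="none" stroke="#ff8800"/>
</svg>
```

viewBox `0 0 271.836 112.228` with mm width/height → 1 unit = 1 mm. Flip: y_m = 112.228 − y_svg.

**Shape 1** — `<line>` line segment, stroke `#ff8800` → score (S405, F1588). Machine vertices: (202.313,15.271) → (165.434,82.246). Open path.

**Shape 2** — `<path>` open polyline, stroke `#0000ff` → engrave (S270, F3462). Machine vertices: (97.747,51.752) → (235.983,65.870) → (255.751,35.467) → (173.345,41.304) → (108.120,56.734). Open path.

**Shape 3** — `<circle>` circle, stroke `#ff8800` → score (S405, F1588). Machine vertices: (180.419,87.744) → (179.003,92.101) → (175.297,94.793) → (170.717,94.793) → (167.011,92.101) → (165.595,87.744) → (167.011,83.387) → (170.717,80.695) → (175.297,80.695) → (179.003,83.387) → (180.419,87.744). Closed: final G1 returns to the first vertex.

; LightBurn 1.7.01
; GRBL device profile, absolute coords
G21
G90
G0 X202.313 Y15.271
M3 S405
G1 X165.434 Y82.246 F1588
M5
G0 X97.747 Y51.752
M3 S270
G1 X235.983 Y65.870 F3462
G1 X255.751 Y35.467
G1 X173.345 Y41.304
G1 X108.120 Y56.734
M5
G0 X180.419 Y87.744
M3 S405
G1 X179.003 Y92.101 F1588
G1 X175.297 Y94.793
G1 X170.717 Y94.793
G1 X167.011 Y92.101
G1 X165.595 Y87.744
G1 X167.011 Y83.387
G1 X170.717 Y80.695
G1 X175.297 Y80.695
G1 X179.003 Y83.387
G1 X180.419 Y87.744
M5
G0 X0.000 Y0.000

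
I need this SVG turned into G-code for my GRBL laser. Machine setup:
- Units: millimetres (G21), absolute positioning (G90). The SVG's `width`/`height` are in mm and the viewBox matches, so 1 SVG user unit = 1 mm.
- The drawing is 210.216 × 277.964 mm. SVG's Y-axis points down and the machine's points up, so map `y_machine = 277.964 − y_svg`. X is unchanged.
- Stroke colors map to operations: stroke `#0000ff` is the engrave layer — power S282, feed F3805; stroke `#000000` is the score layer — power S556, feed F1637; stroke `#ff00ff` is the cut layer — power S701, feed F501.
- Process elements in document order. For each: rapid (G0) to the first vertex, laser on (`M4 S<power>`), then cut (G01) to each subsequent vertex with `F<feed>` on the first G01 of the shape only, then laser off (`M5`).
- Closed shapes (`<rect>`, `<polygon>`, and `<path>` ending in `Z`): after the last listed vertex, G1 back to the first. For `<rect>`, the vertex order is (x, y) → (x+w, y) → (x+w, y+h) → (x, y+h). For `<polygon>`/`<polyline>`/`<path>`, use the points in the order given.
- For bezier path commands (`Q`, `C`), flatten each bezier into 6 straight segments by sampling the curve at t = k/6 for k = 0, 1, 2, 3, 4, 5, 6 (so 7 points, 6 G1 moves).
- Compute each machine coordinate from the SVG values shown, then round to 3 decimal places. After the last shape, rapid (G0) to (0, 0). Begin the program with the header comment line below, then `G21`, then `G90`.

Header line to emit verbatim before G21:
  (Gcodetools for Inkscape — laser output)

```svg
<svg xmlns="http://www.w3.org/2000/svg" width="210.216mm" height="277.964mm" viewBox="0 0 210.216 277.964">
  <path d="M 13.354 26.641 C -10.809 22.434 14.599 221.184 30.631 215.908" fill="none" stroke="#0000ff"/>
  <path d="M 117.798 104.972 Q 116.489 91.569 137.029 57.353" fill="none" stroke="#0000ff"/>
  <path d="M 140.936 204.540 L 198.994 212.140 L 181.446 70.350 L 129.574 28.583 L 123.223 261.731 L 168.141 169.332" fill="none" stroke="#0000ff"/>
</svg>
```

viewBox `0 0 210.216 277.964` with mm width/height → 1 unit = 1 mm. Flip: y_m = 277.964 − y_svg.

**Shape 1** — `<path>` cubic bezier, stroke `#0000ff` → engrave (S282, F3805). Control points (SVG): P0=(13.354,26.641), P1=(-10.809,22.434), P2=(14.599,221.184), P3=(30.631,215.908); sampled at t=k/6. Machine vertices: (13.354,251.323) → (5.131,238.398) → (3.531,202.951) → (6.919,156.289) → (13.657,109.715) → (22.107,74.536) → (30.631,62.056). Open path.

**Shape 2** — `<path>` quadratic bezier, stroke `#0000ff` → engrave (S282, F3805). Control points (SVG): P0=(117.798,104.972), P1=(116.489,91.569), P2=(137.029,57.353); sampled at t=k/6. Machine vertices: (117.798,172.992) → (117.969,178.038) → (119.353,184.240) → (121.951,191.598) → (125.763,200.113) → (130.789,209.784) → (137.029,220.611). Open path.

**Shape 3** — `<path>` open polyline, stroke `#0000ff` → engrave (S282, F3805). Machine vertices: (140.936,73.424) → (198.994,65.824) → (181.446,207.614) → (129.574,249.381) → (123.223,16.233) → (168.141,108.632). Open path.

(Gcodetools for Inkscape — laser output)
G21
G90
G0 X13.354 Y251.323
M4 S282
G01 X5.131 Y238.398 F3805
G01 X3.531 Y202.951
G01 X6.919 Y156.289
G01 X13.657 Y109.715
G01 X22.107 Y74.536
G01 X30.631 Y62.056
M5
G0 X117.798 Y172.992
M4 S282
G01 X117.969 Y178.038 F3805
G01 X119.353 Y184.240
G01 X121.951 Y191.598
G01 X125.763 Y200.113
G01 X130.789 Y209.784
G01 X137.029 Y220.611
M5
G0 X140.936 Y73.424
M4 S282
G01 X198.994 Y65.824 F3805
G01 X181.446 Y207.614
G01 X129.574 Y249.381
G01 X123.223 Y16.233
G01 X168.141 Y108.632
M5
G0 X0.000 Y0.000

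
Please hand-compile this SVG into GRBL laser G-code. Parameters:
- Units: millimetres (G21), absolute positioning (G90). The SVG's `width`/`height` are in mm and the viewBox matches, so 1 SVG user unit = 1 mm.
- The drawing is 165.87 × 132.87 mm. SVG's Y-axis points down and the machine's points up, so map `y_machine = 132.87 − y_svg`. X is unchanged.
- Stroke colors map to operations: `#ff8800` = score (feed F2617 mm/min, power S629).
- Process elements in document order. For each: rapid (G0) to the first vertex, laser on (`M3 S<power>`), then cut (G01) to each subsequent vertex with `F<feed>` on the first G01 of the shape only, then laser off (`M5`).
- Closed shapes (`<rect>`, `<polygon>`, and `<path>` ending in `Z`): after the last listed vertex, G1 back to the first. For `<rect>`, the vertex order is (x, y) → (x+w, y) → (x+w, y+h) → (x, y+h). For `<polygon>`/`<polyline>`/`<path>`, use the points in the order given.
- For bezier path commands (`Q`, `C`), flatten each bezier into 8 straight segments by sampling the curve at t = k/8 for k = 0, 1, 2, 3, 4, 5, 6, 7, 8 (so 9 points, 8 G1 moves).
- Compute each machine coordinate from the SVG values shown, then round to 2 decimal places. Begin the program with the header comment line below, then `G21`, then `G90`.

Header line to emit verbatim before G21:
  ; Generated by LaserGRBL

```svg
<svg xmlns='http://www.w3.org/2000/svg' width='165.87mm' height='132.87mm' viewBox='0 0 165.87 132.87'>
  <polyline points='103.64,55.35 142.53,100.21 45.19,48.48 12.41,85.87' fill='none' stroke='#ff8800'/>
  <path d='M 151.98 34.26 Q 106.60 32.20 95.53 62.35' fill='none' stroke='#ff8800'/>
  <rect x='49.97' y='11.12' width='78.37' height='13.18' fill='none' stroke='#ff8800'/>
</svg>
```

; Generated by LaserGRBL
G21
G90
G0 X103.64 Y77.52
M3 S629
G01 X142.53 Y32.66 F2617
G01 X45.19 Y84.39
G01 X12.41 Y47.00
M5
G0 X151.98 Y98.61
M3 S629
G01 X141.17 Y98.62 F2617
G01 X131.43 Y97.63
G01 X122.77 Y95.63
G01 X115.18 Y92.62
G01 X108.66 Y88.60
G01 X103.21 Y83.58
G01 X98.83 Y77.55
G01 X95.53 Y70.52
M5
G0 X49.97 Y121.75
M3 S629
G01 X128.34 Y121.75 F2617
G01 X128.34 Y108.57
G01 X49.97 Y108.57
G01 X49.97 Y121.75
M5

1 u = 1 mm; y_m = 132.87 − y.

[1] `<polyline>` open polyline, #ff8800→score S629 F2617: (103.64,77.52) → (142.53,32.66) → (45.19,84.39) → (12.41,47.00)

[2] `<path>` quadratic bezier, #ff8800→score S629 F2617: (151.98,98.61) → (141.17,98.62) → (131.43,97.63) → (122.77,95.63) → (115.18,92.62) → (108.66,88.60) → (103.21,83.58) → (98.83,77.55) → (95.53,70.52)

[3] `<rect>` rectangle, #ff8800→score S629 F2617: (49.97,121.75) → (128.34,121.75) → (128.34,108.57) → (49.97,108.57) → (49.97,121.75) (closed)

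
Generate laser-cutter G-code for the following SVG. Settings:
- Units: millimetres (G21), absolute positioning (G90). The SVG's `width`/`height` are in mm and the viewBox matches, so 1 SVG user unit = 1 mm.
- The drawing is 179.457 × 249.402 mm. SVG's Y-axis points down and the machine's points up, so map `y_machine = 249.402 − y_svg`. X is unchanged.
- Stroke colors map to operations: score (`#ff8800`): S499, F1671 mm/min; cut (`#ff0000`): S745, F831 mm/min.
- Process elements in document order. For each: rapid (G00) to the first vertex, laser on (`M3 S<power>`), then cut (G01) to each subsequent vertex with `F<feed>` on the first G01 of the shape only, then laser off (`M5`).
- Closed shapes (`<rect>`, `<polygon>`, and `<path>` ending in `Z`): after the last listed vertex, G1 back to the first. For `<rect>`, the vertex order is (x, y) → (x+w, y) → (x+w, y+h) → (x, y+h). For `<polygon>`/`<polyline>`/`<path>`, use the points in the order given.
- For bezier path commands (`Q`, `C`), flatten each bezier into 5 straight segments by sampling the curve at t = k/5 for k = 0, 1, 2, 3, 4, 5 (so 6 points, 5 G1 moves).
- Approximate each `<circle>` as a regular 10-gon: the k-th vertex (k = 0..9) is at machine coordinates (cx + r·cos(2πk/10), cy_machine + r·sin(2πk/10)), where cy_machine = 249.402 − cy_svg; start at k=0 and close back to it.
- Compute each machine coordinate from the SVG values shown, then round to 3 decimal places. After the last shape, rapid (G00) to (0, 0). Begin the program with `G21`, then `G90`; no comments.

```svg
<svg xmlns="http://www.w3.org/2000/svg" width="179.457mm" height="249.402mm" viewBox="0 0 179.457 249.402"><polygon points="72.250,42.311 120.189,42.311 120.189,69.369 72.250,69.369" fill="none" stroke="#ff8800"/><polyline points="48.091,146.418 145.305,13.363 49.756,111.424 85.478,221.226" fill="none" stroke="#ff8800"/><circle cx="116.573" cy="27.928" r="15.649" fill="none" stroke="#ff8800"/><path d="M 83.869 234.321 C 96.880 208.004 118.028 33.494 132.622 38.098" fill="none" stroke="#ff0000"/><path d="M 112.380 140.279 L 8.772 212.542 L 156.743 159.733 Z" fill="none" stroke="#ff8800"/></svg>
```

G21
G90
G00 X72.250 Y207.091
M3 S499
G01 X120.189 Y207.091 F1671
G01 X120.189 Y180.033
G01 X72.250 Y180.033
G01 X72.250 Y207.091
M5
G00 X48.091 Y102.984
M3 S499
G01 X145.305 Y236.039 F1671
G01 X49.756 Y137.978
G01 X85.478 Y28.176
M5
G00 X132.222 Y221.474
M3 S499
G01 X129.233 Y230.672 F1671
G01 X121.409 Y236.357
G01 X111.737 Y236.357
G01 X103.913 Y230.672
G01 X100.924 Y221.474
G01 X103.913 Y212.276
G01 X111.737 Y206.591
G01 X121.409 Y206.591
G01 X129.233 Y212.276
G01 X132.222 Y221.474
M5
G00 X83.869 Y15.081
M3 S745
G01 X92.535 Y46.036 F831
G01 X102.448 Y96.846
G01 X112.904 Y151.802
G01 X123.197 Y195.191
G01 X132.622 Y211.304
M5
G00 X112.380 Y109.123
M3 S499
G01 X8.772 Y36.860 F1671
G01 X156.743 Y89.669
G01 X112.380 Y109.123
M5
G00 X0.000 Y0.000

1 u = 1 mm; y_m = 249.402 − y.

[1] `<polygon>` rectangle, #ff8800→score S499 F1671: (72.250,207.091) → (120.189,207.091) → (120.189,180.033) → (72.250,180.033) → (72.250,207.091) (closed)

[2] `<polyline>` open polyline, #ff8800→score S499 F1671: (48.091,102.984) → (145.305,236.039) → (49.756,137.978) → (85.478,28.176)

[3] `<circle>` circle, #ff8800→score S499 F1671: (132.222,221.474) → (129.233,230.672) → (121.409,236.357) → (111.737,236.357) → (103.913,230.672) → (100.924,221.474) → (103.913,212.276) → (111.737,206.591) → (121.409,206.591) → (129.233,212.276) → (132.222,221.474) (closed)

[4] `<path>` cubic bezier, #ff0000→cut S745 F831: (83.869,15.081) → (92.535,46.036) → (102.448,96.846) → (112.904,151.802) → (123.197,195.191) → (132.622,211.304)

[5] `<path>` closed polygon, #ff8800→score S499 F1671: (112.380,109.123) → (8.772,36.860) → (156.743,89.669) → (112.380,109.123) (closed)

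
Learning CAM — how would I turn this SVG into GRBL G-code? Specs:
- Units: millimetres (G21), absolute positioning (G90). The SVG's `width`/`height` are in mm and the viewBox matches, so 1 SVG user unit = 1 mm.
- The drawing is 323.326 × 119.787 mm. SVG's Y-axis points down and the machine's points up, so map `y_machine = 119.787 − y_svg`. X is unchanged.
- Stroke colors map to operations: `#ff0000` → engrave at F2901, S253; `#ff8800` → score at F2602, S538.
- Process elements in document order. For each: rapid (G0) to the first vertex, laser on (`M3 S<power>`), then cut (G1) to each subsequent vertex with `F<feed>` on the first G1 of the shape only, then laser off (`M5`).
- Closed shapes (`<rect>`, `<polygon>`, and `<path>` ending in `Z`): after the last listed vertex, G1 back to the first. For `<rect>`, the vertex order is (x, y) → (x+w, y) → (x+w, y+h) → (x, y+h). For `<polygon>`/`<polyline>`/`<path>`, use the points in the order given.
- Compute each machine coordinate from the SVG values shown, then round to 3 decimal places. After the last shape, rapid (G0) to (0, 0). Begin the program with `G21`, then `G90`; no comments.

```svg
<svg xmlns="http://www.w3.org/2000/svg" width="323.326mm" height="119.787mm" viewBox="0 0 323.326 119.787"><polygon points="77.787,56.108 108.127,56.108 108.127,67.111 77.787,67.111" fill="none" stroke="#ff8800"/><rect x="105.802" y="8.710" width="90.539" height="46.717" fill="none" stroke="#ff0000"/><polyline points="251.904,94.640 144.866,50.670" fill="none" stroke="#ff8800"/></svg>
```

1 u = 1 mm; y_m = 119.787 − y.

[1] `<polygon>` rectangle, #ff8800→score S538 F2602: (77.787,63.679) → (108.127,63.679) → (108.127,52.676) → (77.787,52.676) → (77.787,63.679) (closed)

[2] `<rect>` rectangle, #ff0000→engrave S253 F2901: (105.802,111.077) → (196.341,111.077) → (196.341,64.360) → (105.802,64.360) → (105.802,111.077) (closed)

[3] `<polyline>` line segment, #ff8800→score S538 F2602: (251.904,25.147) → (144.866,69.117)

G21
G90
G0 X77.787 Y63.679
M3 S538
G1 X108.127 Y63.679 F2602
G1 X108.127 Y52.676
G1 X77.787 Y52.676
G1 X77.787 Y63.679
M5
G0 X105.802 Y111.077
M3 S253
G1 X196.341 Y111.077 F2901
G1 X196.341 Y64.360
G1 X105.802 Y64.360
G1 X105.802 Y111.077
M5
G0 X251.904 Y25.147
M3 S538
G1 X144.866 Y69.117 F2602
M5
G0 X0.000 Y0.000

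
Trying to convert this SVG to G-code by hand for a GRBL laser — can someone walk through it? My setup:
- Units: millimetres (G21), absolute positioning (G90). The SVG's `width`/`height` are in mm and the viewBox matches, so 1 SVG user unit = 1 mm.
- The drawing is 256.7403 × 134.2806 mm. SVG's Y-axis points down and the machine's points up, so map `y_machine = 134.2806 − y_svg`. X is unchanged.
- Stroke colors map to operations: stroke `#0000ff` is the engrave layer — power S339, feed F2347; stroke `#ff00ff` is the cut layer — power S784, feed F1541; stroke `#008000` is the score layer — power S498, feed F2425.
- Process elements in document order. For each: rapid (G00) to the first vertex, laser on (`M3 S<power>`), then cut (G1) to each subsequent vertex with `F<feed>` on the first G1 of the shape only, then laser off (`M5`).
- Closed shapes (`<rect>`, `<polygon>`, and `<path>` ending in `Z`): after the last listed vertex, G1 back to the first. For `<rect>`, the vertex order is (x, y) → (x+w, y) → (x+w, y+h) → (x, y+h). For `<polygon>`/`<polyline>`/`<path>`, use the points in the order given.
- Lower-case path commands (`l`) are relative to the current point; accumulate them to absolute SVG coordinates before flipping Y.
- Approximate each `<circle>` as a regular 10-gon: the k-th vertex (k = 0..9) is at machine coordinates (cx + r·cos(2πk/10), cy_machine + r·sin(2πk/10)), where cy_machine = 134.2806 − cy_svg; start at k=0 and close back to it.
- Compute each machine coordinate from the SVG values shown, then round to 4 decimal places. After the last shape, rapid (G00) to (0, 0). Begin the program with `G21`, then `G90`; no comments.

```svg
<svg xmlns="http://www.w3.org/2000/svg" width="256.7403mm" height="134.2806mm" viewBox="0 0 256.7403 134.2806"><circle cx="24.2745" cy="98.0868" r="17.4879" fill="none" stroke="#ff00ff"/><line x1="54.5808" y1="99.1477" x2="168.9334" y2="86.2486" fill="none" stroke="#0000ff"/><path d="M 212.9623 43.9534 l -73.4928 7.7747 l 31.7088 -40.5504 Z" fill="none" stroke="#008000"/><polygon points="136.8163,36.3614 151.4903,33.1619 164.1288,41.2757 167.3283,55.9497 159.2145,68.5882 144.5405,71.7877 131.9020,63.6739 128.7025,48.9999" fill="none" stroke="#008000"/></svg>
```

1 u = 1 mm; y_m = 134.2806 − y.

[1] `<circle>` circle, #ff00ff→cut S784 F1541: (41.7624,36.1938) → (38.4225,46.4729) → (29.6786,52.8258) → (18.8704,52.8258) → (10.1265,46.4729) → (6.7866,36.1938) → (10.1265,25.9147) → (18.8704,19.5618) → (29.6786,19.5618) → (38.4225,25.9147) → (41.7624,36.1938) (closed)

[2] `<line>` line segment, #0000ff→engrave S339 F2347: (54.5808,35.1329) → (168.9334,48.0320)

[3] `<path>` closed polygon, #008000→score S498 F2425: (212.9623,90.3272) → (139.4695,82.5525) → (171.1783,123.1029) → (212.9623,90.3272) (closed)

[4] `<polygon>` regular polygon, #008000→score S498 F2425: (136.8163,97.9192) → (151.4903,101.1187) → (164.1288,93.0049) → (167.3283,78.3309) → (159.2145,65.6924) → (144.5405,62.4929) → (131.9020,70.6067) → (128.7025,85.2807) → (136.8163,97.9192) (closed)

G21
G90
G00 X41.7624 Y36.1938
M3 S784
G1 X38.4225 Y46.4729 F1541
G1 X29.6786 Y52.8258
G1 X18.8704 Y52.8258
G1 X10.1265 Y46.4729
G1 X6.7866 Y36.1938
G1 X10.1265 Y25.9147
G1 X18.8704 Y19.5618
G1 X29.6786 Y19.5618
G1 X38.4225 Y25.9147
G1 X41.7624 Y36.1938
M5
G00 X54.5808 Y35.1329
M3 S339
G1 X168.9334 Y48.0320 F2347
M5
G00 X212.9623 Y90.3272
M3 S498
G1 X139.4695 Y82.5525 F2425
G1 X171.1783 Y123.1029
G1 X212.9623 Y90.3272
M5
G00 X136.8163 Y97.9192
M3 S498
G1 X151.4903 Y101.1187 F2425
G1 X164.1288 Y93.0049
G1 X167.3283 Y78.3309
G1 X159.2145 Y65.6924
G1 X144.5405 Y62.4929
G1 X131.9020 Y70.6067
G1 X128.7025 Y85.2807
G1 X136.8163 Y97.9192
M5
G00 X0.0000 Y0.0000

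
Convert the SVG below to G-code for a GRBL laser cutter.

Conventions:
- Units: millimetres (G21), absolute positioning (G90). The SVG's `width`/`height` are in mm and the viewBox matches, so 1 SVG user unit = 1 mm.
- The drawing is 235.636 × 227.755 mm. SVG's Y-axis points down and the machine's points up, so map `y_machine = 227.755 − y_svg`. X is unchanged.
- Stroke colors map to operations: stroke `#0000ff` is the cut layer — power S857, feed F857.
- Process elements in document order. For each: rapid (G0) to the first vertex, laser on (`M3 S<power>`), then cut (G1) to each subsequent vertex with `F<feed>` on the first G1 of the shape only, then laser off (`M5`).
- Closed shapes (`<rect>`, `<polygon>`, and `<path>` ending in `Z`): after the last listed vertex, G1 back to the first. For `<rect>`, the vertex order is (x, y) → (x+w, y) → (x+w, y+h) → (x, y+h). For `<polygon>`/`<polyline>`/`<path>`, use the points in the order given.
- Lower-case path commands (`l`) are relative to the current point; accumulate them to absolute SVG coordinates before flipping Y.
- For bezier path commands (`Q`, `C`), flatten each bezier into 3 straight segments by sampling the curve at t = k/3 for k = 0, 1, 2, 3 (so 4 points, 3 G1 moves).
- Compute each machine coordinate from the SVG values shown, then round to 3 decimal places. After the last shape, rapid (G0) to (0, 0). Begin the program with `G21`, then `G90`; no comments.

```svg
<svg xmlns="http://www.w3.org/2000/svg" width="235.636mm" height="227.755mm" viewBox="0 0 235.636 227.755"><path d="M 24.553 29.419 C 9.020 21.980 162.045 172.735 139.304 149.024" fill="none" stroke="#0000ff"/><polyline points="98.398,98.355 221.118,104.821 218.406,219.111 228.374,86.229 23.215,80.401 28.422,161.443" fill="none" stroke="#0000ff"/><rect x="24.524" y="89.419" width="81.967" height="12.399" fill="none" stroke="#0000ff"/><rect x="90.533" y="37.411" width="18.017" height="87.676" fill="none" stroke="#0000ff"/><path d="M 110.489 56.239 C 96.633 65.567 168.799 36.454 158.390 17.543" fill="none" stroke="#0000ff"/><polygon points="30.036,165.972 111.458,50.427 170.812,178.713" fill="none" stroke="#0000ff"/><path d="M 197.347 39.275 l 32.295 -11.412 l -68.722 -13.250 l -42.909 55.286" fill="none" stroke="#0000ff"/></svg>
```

G21
G90
G0 X24.553 Y198.336
M3 S857
G1 X52.453 Y165.364 F857
G1 X116.209 Y100.855
G1 X139.304 Y78.731
M5
G0 X98.398 Y129.400
M3 S857
G1 X221.118 Y122.934 F857
G1 X218.406 Y8.644
G1 X228.374 Y141.526
G1 X23.215 Y147.354
G1 X28.422 Y66.312
M5
G0 X24.524 Y138.336
M3 S857
G1 X106.491 Y138.336 F857
G1 X106.491 Y125.937
G1 X24.524 Y125.937
G1 X24.524 Y138.336
M5
G0 X90.533 Y190.344
M3 S857
G1 X108.550 Y190.344 F857
G1 X108.550 Y102.668
G1 X90.533 Y102.668
G1 X90.533 Y190.344
M5
G0 X110.489 Y171.516
M3 S857
G1 X119.063 Y173.200 F857
G1 X147.518 Y189.702
G1 X158.390 Y210.212
M5
G0 X30.036 Y61.783
M3 S857
G1 X111.458 Y177.328 F857
G1 X170.812 Y49.042
G1 X30.036 Y61.783
M5
G0 X197.347 Y188.480
M3 S857
G1 X229.642 Y199.892 F857
G1 X160.920 Y213.142
G1 X118.011 Y157.856
M5
G0 X0.000 Y0.000

viewBox `0 0 235.636 227.755` with mm width/height → 1 unit = 1 mm. Flip: y_m = 227.755 − y_svg.

**Shape 1** — `<path>` cubic bezier, stroke `#0000ff` → cut (S857, F857). Control points (SVG): P0=(24.553,29.419), P1=(9.020,21.980), P2=(162.045,172.735), P3=(139.304,149.024); sampled at t=k/3. Machine vertices: (24.553,198.336) → (52.453,165.364) → (116.209,100.855) → (139.304,78.731). Open path.

**Shape 2** — `<polyline>` open polyline, stroke `#0000ff` → cut (S857, F857). Machine vertices: (98.398,129.400) → (221.118,122.934) → (218.406,8.644) → (228.374,141.526) → (23.215,147.354) → (28.422,66.312). Open path.

**Shape 3** — `<rect>` rectangle, stroke `#0000ff` → cut (S857, F857). Machine vertices: (24.524,138.336) → (106.491,138.336) → (106.491,125.937) → (24.524,125.937) → (24.524,138.336). Closed: final G1 returns to the first vertex.

**Shape 4** — `<rect>` rectangle, stroke `#0000ff` → cut (S857, F857). Machine vertices: (90.533,190.344) → (108.550,190.344) → (108.550,102.668) → (90.533,102.668) → (90.533,190.344). Closed: final G1 returns to the first vertex.

**Shape 5** — `<path>` cubic bezier, stroke `#0000ff` → cut (S857, F857). Control points (SVG): P0=(110.489,56.239), P1=(96.633,65.567), P2=(168.799,36.454), P3=(158.390,17.543); sampled at t=k/3. Machine vertices: (110.489,171.516) → (119.063,173.200) → (147.518,189.702) → (158.390,210.212). Open path.

**Shape 6** — `<polygon>` regular polygon, stroke `#0000ff` → cut (S857, F857). Machine vertices: (30.036,61.783) → (111.458,177.328) → (170.812,49.042) → (30.036,61.783). Closed: final G1 returns to the first vertex.

**Shape 7** — `<path>` open polyline, stroke `#0000ff` → cut (S857, F857). Machine vertices: (197.347,188.480) → (229.642,199.892) → (160.920,213.142) → (118.011,157.856). Open path.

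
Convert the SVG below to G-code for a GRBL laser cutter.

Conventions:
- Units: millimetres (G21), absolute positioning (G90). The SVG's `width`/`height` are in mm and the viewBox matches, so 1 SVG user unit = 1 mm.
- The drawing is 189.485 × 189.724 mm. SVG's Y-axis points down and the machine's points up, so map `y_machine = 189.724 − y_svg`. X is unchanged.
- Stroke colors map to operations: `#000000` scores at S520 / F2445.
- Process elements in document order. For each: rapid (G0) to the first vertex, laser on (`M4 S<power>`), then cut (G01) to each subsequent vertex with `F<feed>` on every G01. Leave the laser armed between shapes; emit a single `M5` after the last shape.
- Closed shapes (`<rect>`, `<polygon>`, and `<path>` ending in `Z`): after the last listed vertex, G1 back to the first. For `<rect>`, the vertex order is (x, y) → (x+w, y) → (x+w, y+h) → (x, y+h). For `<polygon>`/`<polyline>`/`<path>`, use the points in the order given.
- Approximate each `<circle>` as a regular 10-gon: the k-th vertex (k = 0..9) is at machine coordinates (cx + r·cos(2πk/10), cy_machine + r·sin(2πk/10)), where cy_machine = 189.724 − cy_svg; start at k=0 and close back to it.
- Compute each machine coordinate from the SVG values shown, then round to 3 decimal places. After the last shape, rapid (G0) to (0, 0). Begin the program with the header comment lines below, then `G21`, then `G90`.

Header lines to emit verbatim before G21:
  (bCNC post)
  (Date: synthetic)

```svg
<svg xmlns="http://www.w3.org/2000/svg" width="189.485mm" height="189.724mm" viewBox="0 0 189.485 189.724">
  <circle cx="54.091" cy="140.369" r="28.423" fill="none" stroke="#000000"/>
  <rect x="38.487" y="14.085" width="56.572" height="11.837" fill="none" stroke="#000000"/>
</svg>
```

(bCNC post)
(Date: synthetic)
G21
G90
G0 X82.514 Y49.355
M4 S520
G01 X77.086 Y66.062 F2445
G01 X62.874 Y76.387 F2445
G01 X45.308 Y76.387 F2445
G01 X31.096 Y66.062 F2445
G01 X25.668 Y49.355 F2445
G01 X31.096 Y32.648 F2445
G01 X45.308 Y22.323 F2445
G01 X62.874 Y22.323 F2445
G01 X77.086 Y32.648 F2445
G01 X82.514 Y49.355 F2445
G0 X38.487 Y175.639
M4 S520
G01 X95.059 Y175.639 F2445
G01 X95.059 Y163.802 F2445
G01 X38.487 Y163.802 F2445
G01 X38.487 Y175.639 F2445
M5
G0 X0.000 Y0.000

Since the viewBox matches the mm dimensions, user units are millimetres directly. The only transform is the Y-flip y_m = 189.724 − y_svg.

Shape 1 is a circle drawn with `<circle>`. Its stroke #000000 means score at S520, F2445. After flipping Y the toolpath is (82.514,49.355) → (77.086,66.062) → (62.874,76.387) → (45.308,76.387) → (31.096,66.062) → (25.668,49.355) → (31.096,32.648) → (45.308,22.323) → (62.874,22.323) → (77.086,32.648) → (82.514,49.355), returning to the start.

Shape 2 is a rectangle drawn with `<rect>`. Its stroke #000000 means score at S520, F2445. After flipping Y the toolpath is (38.487,175.639) → (95.059,175.639) → (95.059,163.802) → (38.487,163.802) → (38.487,175.639), returning to the start.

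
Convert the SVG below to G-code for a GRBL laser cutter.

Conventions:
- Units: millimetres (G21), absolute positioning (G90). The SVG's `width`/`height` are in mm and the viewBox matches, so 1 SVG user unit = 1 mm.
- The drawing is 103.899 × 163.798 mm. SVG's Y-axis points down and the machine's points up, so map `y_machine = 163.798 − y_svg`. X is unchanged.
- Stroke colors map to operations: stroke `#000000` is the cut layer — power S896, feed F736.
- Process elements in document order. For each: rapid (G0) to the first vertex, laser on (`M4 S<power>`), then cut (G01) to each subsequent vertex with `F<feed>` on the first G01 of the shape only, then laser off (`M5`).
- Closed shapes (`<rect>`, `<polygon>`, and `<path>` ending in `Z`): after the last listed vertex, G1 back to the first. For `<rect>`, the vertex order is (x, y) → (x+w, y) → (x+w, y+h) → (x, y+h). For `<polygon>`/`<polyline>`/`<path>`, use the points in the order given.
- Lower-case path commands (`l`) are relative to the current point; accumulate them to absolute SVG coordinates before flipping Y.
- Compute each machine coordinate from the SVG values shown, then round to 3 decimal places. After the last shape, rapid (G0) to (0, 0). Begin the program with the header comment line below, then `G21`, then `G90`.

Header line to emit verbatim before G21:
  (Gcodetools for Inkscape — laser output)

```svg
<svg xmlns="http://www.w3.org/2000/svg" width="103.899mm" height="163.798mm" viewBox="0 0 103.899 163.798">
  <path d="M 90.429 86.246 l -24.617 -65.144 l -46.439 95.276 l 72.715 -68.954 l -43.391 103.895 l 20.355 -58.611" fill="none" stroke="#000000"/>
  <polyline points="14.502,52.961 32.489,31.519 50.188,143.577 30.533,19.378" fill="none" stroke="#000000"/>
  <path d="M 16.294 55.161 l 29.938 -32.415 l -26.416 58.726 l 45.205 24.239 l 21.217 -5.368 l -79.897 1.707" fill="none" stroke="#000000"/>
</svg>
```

1 u = 1 mm; y_m = 163.798 − y.

[1] `<path>` open polyline, #000000→cut S896 F736: (90.429,77.552) → (65.812,142.696) → (19.373,47.420) → (92.088,116.374) → (48.697,12.479) → (69.052,71.090)

[2] `<polyline>` open polyline, #000000→cut S896 F736: (14.502,110.837) → (32.489,132.279) → (50.188,20.221) → (30.533,144.420)

[3] `<path>` open polyline, #000000→cut S896 F736: (16.294,108.637) → (46.232,141.052) → (19.816,82.326) → (65.021,58.087) → (86.238,63.455) → (6.341,61.748)

(Gcodetools for Inkscape — laser output)
G21
G90
G0 X90.429 Y77.552
M4 S896
G01 X65.812 Y142.696 F736
G01 X19.373 Y47.420
G01 X92.088 Y116.374
G01 X48.697 Y12.479
G01 X69.052 Y71.090
M5
G0 X14.502 Y110.837
M4 S896
G01 X32.489 Y132.279 F736
G01 X50.188 Y20.221
G01 X30.533 Y144.420
M5
G0 X16.294 Y108.637
M4 S896
G01 X46.232 Y141.052 F736
G01 X19.816 Y82.326
G01 X65.021 Y58.087
G01 X86.238 Y63.455
G01 X6.341 Y61.748
M5
G0 X0.000 Y0.000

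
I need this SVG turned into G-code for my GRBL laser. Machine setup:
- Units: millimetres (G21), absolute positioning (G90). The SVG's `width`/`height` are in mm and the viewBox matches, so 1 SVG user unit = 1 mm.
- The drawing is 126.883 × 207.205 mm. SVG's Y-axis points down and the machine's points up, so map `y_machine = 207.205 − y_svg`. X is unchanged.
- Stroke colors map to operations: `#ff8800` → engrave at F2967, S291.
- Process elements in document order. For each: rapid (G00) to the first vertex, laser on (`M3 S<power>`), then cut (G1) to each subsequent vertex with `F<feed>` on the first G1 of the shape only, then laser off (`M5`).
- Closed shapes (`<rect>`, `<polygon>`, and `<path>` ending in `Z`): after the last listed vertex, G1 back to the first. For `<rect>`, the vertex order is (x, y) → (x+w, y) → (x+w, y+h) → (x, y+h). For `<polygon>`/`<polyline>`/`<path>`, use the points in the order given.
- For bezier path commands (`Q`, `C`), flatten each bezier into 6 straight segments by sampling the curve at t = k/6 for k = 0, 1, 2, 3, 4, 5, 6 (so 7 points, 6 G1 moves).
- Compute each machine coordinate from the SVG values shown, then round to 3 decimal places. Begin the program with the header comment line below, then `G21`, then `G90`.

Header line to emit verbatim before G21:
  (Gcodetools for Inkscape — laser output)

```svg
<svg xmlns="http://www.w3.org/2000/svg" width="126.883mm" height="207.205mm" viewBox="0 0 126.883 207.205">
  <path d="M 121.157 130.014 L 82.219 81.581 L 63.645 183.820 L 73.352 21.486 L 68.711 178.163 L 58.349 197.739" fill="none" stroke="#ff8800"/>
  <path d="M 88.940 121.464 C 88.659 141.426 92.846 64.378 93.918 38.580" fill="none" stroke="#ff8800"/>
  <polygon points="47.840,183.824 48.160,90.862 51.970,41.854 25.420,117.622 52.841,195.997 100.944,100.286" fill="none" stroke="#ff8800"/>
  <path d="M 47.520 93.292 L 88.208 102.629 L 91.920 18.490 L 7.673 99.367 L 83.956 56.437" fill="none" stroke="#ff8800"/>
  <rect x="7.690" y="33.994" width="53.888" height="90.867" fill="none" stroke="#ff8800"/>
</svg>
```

(Gcodetools for Inkscape — laser output)
G21
G90
G00 X121.157 Y77.191
M3 S291
G1 X82.219 Y125.624 F2967
G1 X63.645 Y23.385
G1 X73.352 Y185.719
G1 X68.711 Y29.042
G1 X58.349 Y9.466
M5
G00 X88.940 Y85.741
M3 S291
G1 X89.137 Y83.158 F2967
G1 X89.867 Y92.625
G1 X90.922 Y110.023
G1 X92.089 Y131.235
G1 X93.158 Y152.142
G1 X93.918 Y168.625
M5
G00 X47.840 Y23.381
M3 S291
G1 X48.160 Y116.343 F2967
G1 X51.970 Y165.351
G1 X25.420 Y89.583
G1 X52.841 Y11.208
G1 X100.944 Y106.919
G1 X47.840 Y23.381
M5
G00 X47.520 Y113.913
M3 S291
G1 X88.208 Y104.576 F2967
G1 X91.920 Y188.715
G1 X7.673 Y107.838
G1 X83.956 Y150.768
M5
G00 X7.690 Y173.211
M3 S291
G1 X61.578 Y173.211 F2967
G1 X61.578 Y82.344
G1 X7.690 Y82.344
G1 X7.690 Y173.211
M5

Since the viewBox matches the mm dimensions, user units are millimetres directly. The only transform is the Y-flip y_m = 207.205 − y_svg.

Shape 1 is a open polyline drawn with `<path>`. Its stroke #ff8800 means engrave at S291, F2967. After flipping Y the toolpath is (121.157,77.191) → (82.219,125.624) → (63.645,23.385) → (73.352,185.719) → (68.711,29.042) → (58.349,9.466).

Shape 2 is a cubic bezier drawn with `<path>`. Its stroke #ff8800 means engrave at S291, F2967. After flipping Y the toolpath is (88.940,85.741) → (89.137,83.158) → (89.867,92.625) → (90.922,110.023) → (92.089,131.235) → (93.158,152.142) → (93.918,168.625).

Shape 3 is a closed polygon drawn with `<polygon>`. Its stroke #ff8800 means engrave at S291, F2967. After flipping Y the toolpath is (47.840,23.381) → (48.160,116.343) → (51.970,165.351) → (25.420,89.583) → (52.841,11.208) → (100.944,106.919) → (47.840,23.381), returning to the start.

Shape 4 is a open polyline drawn with `<path>`. Its stroke #ff8800 means engrave at S291, F2967. After flipping Y the toolpath is (47.520,113.913) → (88.208,104.576) → (91.920,188.715) → (7.673,107.838) → (83.956,150.768).

Shape 5 is a rectangle drawn with `<rect>`. Its stroke #ff8800 means engrave at S291, F2967. After flipping Y the toolpath is (7.690,173.211) → (61.578,173.211) → (61.578,82.344) → (7.690,82.344) → (7.690,173.211), returning to the start.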